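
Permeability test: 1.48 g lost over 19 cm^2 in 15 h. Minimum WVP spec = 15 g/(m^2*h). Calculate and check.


WVP = 1.48 / (19 x 15) x 10000 = 51.93 g/(m^2*h)
Minimum: 15 g/(m^2*h)
Meets spec: Yes


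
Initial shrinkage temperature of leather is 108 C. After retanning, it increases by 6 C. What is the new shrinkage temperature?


114 C

New Ts = 108 + 6 = 114 C


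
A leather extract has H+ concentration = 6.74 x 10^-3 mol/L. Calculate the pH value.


pH = 2.17

pH = -log10[H+]
pH = -log10(6.74 x 10^-3) = 2.17


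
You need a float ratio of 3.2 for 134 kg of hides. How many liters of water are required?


428.8 L

Water = hide weight x target ratio
Water = 134 x 3.2 = 428.8 L


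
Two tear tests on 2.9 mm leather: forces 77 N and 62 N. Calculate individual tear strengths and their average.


Tear 1 = 26.6 N/mm
Tear 2 = 21.4 N/mm
Average = 24.0 N/mm


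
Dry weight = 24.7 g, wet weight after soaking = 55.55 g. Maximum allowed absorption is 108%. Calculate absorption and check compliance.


Absorption = 124.9%
Compliant: No


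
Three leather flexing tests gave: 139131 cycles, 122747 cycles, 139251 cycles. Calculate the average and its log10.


Average = (139131 + 122747 + 139251) / 3 = 133710 cycles
log10(133710) = 5.13


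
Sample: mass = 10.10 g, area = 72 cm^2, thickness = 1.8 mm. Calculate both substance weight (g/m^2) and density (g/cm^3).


Substance weight = 1402.8 g/m^2
Density = 0.779 g/cm^3


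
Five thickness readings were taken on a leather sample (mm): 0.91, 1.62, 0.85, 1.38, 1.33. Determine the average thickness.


Sum = 0.91 + 1.62 + 0.85 + 1.38 + 1.33 = 6.09
Average = 6.09 / 5 = 1.22 mm


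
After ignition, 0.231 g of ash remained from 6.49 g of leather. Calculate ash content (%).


Ash% = 0.231 / 6.49 x 100
Ash% = 3.56%


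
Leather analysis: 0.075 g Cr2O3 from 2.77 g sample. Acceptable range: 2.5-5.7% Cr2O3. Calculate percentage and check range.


Cr2O3% = 0.075 / 2.77 x 100 = 2.71%
Acceptable range: 2.5 to 5.7%
Within range: Yes


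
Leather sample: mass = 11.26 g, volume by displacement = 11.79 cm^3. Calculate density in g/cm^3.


Density = mass / volume
Density = 11.26 / 11.79 = 0.955 g/cm^3


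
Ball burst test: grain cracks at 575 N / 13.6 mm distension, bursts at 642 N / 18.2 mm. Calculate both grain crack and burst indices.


Crack index = 575 / 13.6 = 42.3 N/mm
Burst index = 642 / 18.2 = 35.3 N/mm


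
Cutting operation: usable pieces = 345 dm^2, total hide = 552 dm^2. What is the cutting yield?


62.5%


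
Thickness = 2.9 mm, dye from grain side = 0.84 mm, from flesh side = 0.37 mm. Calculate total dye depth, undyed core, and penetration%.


Total dyed = 1.21 mm
Undyed core = 1.69 mm
Penetration = 41.7%

Total dyed = 0.84 + 0.37 = 1.21 mm
Undyed core = 2.9 - 1.21 = 1.69 mm
Penetration = 1.21 / 2.9 x 100 = 41.7%


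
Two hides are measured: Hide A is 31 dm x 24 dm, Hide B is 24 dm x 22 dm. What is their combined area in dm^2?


1272 dm^2

Hide A area = 31 x 24 = 744 dm^2
Hide B area = 24 x 22 = 528 dm^2
Total = 744 + 528 = 1272 dm^2


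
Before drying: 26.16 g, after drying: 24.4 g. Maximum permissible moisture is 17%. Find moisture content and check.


MC = (26.16 - 24.4) / 26.16 x 100 = 6.7%
Maximum: 17%
Acceptable: Yes


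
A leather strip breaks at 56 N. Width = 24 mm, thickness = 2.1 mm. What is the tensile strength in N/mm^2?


Cross-sectional area = 24 x 2.1 = 50.4 mm^2
Tensile strength = 56 / 50.4 = 1.11 N/mm^2


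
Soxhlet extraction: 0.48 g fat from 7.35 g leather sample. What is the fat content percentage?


6.5%

Fat content = 0.48 / 7.35 x 100
Fat = 6.5%


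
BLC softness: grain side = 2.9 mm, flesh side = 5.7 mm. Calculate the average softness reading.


Average = (2.9 + 5.7) / 2
Average = 4.30 mm


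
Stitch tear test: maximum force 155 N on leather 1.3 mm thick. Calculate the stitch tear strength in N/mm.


Stitch tear strength = force / thickness
STS = 155 / 1.3 = 119.2 N/mm


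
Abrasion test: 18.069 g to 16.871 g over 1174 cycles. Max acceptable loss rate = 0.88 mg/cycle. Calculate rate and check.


Loss = 18.069 - 16.871 = 1.198 g
Rate = 1.198 g / 1174 cycles x 1000 = 1.020 mg/cycle
Max = 0.88 mg/cycle
Passes: No


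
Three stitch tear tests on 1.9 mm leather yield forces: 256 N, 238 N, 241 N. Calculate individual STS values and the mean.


STS1 = 134.7 N/mm
STS2 = 125.3 N/mm
STS3 = 126.8 N/mm
Mean = 128.9 N/mm

STS1 = 256 / 1.9 = 134.7 N/mm
STS2 = 238 / 1.9 = 125.3 N/mm
STS3 = 241 / 1.9 = 126.8 N/mm
Mean = (134.7 + 125.3 + 126.8) / 3 = 128.9 N/mm


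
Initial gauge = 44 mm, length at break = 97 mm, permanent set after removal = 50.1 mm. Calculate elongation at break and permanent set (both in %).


Elongation at break = 120.5%
Permanent set = 13.9%

Elongation at break = (97 - 44) / 44 x 100 = 120.5%
Permanent set = (50.1 - 44) / 44 x 100 = 13.9%


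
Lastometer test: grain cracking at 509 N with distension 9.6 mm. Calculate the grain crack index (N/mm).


Grain crack index = force / distension
Index = 509 / 9.6 = 53.0 N/mm


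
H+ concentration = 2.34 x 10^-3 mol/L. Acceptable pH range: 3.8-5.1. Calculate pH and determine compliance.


pH = -log10(2.34 x 10^-3) = 2.63
Range: 3.8 to 5.1
Compliant: No


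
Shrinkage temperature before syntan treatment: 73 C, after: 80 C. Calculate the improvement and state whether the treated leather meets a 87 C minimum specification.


Improvement = 80 - 73 = 7 C
Spec check: 80 C >= 87 C? No


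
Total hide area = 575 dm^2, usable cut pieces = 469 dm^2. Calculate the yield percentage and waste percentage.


Yield = 81.6%
Waste = 18.4%


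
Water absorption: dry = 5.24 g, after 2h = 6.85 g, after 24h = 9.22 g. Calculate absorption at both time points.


2h absorption = 30.7%
24h absorption = 76.0%

WA (2h) = (6.85 - 5.24) / 5.24 x 100 = 30.7%
WA (24h) = (9.22 - 5.24) / 5.24 x 100 = 76.0%


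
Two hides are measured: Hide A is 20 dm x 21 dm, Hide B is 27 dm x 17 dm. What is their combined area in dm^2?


Hide A area = 20 x 21 = 420 dm^2
Hide B area = 27 x 17 = 459 dm^2
Total = 420 + 459 = 879 dm^2


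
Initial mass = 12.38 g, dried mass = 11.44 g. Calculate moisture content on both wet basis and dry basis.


Wet basis = 7.6%
Dry basis = 8.2%


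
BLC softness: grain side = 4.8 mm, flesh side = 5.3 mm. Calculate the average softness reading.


5.05 mm


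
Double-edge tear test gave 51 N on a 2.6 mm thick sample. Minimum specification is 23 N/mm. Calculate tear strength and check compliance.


Tear strength = 19.6 N/mm
Compliant: No


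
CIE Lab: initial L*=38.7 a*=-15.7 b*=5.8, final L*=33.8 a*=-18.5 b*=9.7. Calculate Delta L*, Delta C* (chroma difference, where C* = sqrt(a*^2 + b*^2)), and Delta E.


Delta L* = 33.8 - 38.7 = -4.9
C1* = sqrt((-15.7)^2 + (5.8)^2) = 16.737
C2* = sqrt((-18.5)^2 + (9.7)^2) = 20.889
Delta C* = 20.889 - 16.737 = 4.15
Delta E = sqrt((-4.9)^2 + (-2.8)^2 + (3.9)^2) = 6.86


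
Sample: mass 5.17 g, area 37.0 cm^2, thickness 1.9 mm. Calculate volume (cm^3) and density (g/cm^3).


Volume = 7.030 cm^3
Density = 0.735 g/cm^3

Thickness in cm = 1.9 / 10 = 0.19 cm
Volume = 37.0 x 0.19 = 7.030 cm^3
Density = 5.17 / 7.030 = 0.735 g/cm^3


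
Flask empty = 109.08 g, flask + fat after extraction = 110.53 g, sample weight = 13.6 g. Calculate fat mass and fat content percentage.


Fat mass = 110.53 - 109.08 = 1.45 g
Fat% = 1.45 / 13.6 x 100 = 10.7%


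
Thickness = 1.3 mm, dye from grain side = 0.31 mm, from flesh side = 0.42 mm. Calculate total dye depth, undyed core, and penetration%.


Total dyed = 0.73 mm
Undyed core = 0.57 mm
Penetration = 56.2%

Total dyed = 0.31 + 0.42 = 0.73 mm
Undyed core = 1.3 - 0.73 = 0.57 mm
Penetration = 0.73 / 1.3 x 100 = 56.2%


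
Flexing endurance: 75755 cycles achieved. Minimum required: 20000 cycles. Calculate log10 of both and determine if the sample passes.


Achieved: log10 = 4.88
Required: log10 = 4.30
Passes: Yes


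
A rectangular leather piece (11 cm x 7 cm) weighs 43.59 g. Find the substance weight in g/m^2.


5661.0 g/m^2


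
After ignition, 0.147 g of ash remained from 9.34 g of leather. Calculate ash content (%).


1.57%


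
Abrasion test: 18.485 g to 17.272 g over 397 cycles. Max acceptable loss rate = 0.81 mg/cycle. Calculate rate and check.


Rate = 3.055 mg/cycle
Passes: No

Loss = 18.485 - 17.272 = 1.213 g
Rate = 1.213 g / 397 cycles x 1000 = 3.055 mg/cycle
Max = 0.81 mg/cycle
Passes: No


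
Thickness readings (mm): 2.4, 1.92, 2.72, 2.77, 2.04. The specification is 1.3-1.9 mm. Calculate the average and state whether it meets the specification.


Sum = 11.85
Average = 11.85 / 5 = 2.37 mm
Specification range: 1.3 to 1.9 mm
Within spec: No


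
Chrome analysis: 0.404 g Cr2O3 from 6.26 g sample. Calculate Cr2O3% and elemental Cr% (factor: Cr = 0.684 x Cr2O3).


Cr2O3% = 0.404 / 6.26 x 100 = 6.45%
Cr% = 6.45 x 0.684 = 4.41%


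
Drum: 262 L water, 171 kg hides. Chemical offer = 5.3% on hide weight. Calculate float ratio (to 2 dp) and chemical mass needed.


Float ratio = 262 / 171 = 1.53
Chemical = 171 x 5.3 / 100 = 9.063 kg


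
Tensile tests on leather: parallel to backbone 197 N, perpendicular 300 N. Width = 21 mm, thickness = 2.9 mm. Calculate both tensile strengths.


Area = 21 x 2.9 = 60.9 mm^2
TS (parallel) = 197 / 60.9 = 3.23 N/mm^2
TS (perpendicular) = 300 / 60.9 = 4.93 N/mm^2


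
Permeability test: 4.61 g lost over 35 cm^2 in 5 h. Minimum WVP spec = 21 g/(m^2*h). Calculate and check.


WVP = 4.61 / (35 x 5) x 10000 = 263.43 g/(m^2*h)
Minimum: 21 g/(m^2*h)
Meets spec: Yes


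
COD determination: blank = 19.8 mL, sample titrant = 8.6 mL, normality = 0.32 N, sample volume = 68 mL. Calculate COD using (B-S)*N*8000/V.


COD = (19.8 - 8.6) x 0.32 x 8000 / 68
COD = 11.2 x 0.32 x 8000 / 68
COD = 421.6 mg/L


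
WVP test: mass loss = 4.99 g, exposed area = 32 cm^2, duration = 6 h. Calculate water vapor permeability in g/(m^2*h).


259.90 g/(m^2*h)

WVP = mass_loss / (area x time) x 10000
WVP = 4.99 / (32 x 6) x 10000
WVP = 4.99 / 192 x 10000 = 259.90 g/(m^2*h)


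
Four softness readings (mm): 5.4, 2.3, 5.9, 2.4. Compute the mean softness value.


4.00 mm

Sum = 5.4 + 2.3 + 5.9 + 2.4
Mean = 16.0 / 4 = 4.00 mm


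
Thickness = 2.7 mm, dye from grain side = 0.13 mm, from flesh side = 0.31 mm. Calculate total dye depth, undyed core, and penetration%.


Total dyed = 0.13 + 0.31 = 0.44 mm
Undyed core = 2.7 - 0.44 = 2.26 mm
Penetration = 0.44 / 2.7 x 100 = 16.3%


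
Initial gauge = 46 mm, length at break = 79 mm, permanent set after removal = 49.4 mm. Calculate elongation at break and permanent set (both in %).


Elongation at break = (79 - 46) / 46 x 100 = 71.7%
Permanent set = (49.4 - 46) / 46 x 100 = 7.4%


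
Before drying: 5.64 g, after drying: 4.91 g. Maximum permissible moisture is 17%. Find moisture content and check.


MC = (5.64 - 4.91) / 5.64 x 100 = 12.9%
Maximum: 17%
Acceptable: Yes


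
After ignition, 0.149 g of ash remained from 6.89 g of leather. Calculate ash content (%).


Ash% = 0.149 / 6.89 x 100
Ash% = 2.16%


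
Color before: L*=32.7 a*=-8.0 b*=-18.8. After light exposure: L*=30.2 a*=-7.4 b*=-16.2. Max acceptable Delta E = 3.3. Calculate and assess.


Delta E = 3.66
Passes: No


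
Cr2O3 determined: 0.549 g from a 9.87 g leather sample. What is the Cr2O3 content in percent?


5.56%


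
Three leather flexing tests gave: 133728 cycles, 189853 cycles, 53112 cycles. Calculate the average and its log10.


Average = (133728 + 189853 + 53112) / 3 = 125564 cycles
log10(125564) = 5.10


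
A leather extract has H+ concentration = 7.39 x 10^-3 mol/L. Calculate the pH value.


pH = 2.13


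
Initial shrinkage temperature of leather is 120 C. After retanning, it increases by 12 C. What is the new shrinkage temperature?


New Ts = 120 + 12 = 132 C


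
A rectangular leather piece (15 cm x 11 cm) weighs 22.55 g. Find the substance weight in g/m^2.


1366.7 g/m^2

Area = 15 x 11 = 165 cm^2
SW = 22.55 / 165 x 10000 = 1366.7 g/m^2


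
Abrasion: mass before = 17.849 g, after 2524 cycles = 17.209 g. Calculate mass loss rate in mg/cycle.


Mass loss = 17.849 - 17.209 = 0.640 g
Rate = 0.640 / 2524 x 1000 = 0.254 mg/cycle


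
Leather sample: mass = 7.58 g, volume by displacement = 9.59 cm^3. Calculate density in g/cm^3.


0.790 g/cm^3

Density = mass / volume
Density = 7.58 / 9.59 = 0.790 g/cm^3


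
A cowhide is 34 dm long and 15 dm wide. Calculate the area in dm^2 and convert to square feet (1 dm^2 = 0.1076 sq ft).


510 dm^2
54.88 sq ft


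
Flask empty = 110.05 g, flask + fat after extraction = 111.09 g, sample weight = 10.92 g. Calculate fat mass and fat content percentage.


Fat mass = 111.09 - 110.05 = 1.04 g
Fat% = 1.04 / 10.92 x 100 = 9.5%


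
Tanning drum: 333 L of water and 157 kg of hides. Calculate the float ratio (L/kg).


2.1

Float ratio = water / hide weight
Ratio = 333 / 157 = 2.1


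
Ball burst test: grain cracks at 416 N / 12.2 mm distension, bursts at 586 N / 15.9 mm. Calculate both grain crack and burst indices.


Crack index = 416 / 12.2 = 34.1 N/mm
Burst index = 586 / 15.9 = 36.9 N/mm


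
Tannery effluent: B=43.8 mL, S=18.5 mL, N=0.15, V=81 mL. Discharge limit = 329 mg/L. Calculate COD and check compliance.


COD = 374.8 mg/L
Compliant: No

COD = (43.8 - 18.5) x 0.15 x 8000 / 81 = 374.8 mg/L
Limit: 329 mg/L
Compliant: No


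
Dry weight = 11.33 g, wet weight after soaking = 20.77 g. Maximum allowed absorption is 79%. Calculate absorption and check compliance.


Absorption = 83.3%
Compliant: No

WA = (20.77 - 11.33) / 11.33 x 100 = 83.3%
Maximum allowed: 79%
Compliant: No


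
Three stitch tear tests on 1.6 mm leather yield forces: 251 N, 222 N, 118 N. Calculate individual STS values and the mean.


STS1 = 156.9 N/mm
STS2 = 138.8 N/mm
STS3 = 73.8 N/mm
Mean = 123.2 N/mm

STS1 = 251 / 1.6 = 156.9 N/mm
STS2 = 222 / 1.6 = 138.8 N/mm
STS3 = 118 / 1.6 = 73.8 N/mm
Mean = (156.9 + 138.8 + 73.8) / 3 = 123.2 N/mm


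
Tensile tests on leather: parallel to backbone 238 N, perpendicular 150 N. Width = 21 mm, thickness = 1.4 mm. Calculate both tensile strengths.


Parallel = 8.10 N/mm^2
Perpendicular = 5.10 N/mm^2

Area = 21 x 1.4 = 29.4 mm^2
TS (parallel) = 238 / 29.4 = 8.10 N/mm^2
TS (perpendicular) = 150 / 29.4 = 5.10 N/mm^2


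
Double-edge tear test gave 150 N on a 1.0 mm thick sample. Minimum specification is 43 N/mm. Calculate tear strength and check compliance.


Tear strength = 150 / 1.0 = 150.0 N/mm
Required minimum = 43 N/mm
Compliant: Yes


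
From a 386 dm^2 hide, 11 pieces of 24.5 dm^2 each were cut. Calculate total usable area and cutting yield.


Usable area = 269.5 dm^2
Yield = 69.8%


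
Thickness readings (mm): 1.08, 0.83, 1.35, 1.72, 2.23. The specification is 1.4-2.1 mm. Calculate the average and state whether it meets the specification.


Sum = 7.21
Average = 7.21 / 5 = 1.44 mm
Specification range: 1.4 to 2.1 mm
Within spec: Yes


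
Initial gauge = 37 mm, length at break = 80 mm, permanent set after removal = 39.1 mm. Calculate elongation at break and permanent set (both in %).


Elongation at break = 116.2%
Permanent set = 5.7%

Elongation at break = (80 - 37) / 37 x 100 = 116.2%
Permanent set = (39.1 - 37) / 37 x 100 = 5.7%


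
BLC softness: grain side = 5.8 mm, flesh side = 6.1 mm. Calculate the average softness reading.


Average = (5.8 + 6.1) / 2
Average = 5.95 mm


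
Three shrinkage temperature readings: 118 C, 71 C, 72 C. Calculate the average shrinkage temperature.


Average = (118 + 71 + 72) / 3
Average = 261 / 3 = 87.0 C


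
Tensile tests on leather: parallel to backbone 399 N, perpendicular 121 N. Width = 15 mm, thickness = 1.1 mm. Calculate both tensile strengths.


Area = 15 x 1.1 = 16.5 mm^2
TS (parallel) = 399 / 16.5 = 24.18 N/mm^2
TS (perpendicular) = 121 / 16.5 = 7.33 N/mm^2


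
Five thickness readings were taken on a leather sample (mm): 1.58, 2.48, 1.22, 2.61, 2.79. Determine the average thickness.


2.14 mm

Sum = 1.58 + 2.48 + 1.22 + 2.61 + 2.79 = 10.68
Average = 10.68 / 5 = 2.14 mm


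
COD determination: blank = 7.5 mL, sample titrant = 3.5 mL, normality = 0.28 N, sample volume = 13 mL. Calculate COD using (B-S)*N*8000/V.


689.2 mg/L

COD = (7.5 - 3.5) x 0.28 x 8000 / 13
COD = 4.0 x 0.28 x 8000 / 13
COD = 689.2 mg/L


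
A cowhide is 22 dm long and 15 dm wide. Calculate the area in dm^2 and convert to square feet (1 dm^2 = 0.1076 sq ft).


Area = 22 x 15 = 330 dm^2
Conversion: 330 x 0.1076 = 35.51 sq ft


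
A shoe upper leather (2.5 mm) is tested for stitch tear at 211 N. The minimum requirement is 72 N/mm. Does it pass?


STS = 84.4 N/mm
Passes: Yes

STS = 211 / 2.5 = 84.4 N/mm
Minimum required: 72 N/mm
Passes: Yes


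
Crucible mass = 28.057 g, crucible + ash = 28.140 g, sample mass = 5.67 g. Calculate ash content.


Ash mass = 28.140 - 28.057 = 0.083 g
Ash% = 0.083 / 5.67 x 100 = 1.46%


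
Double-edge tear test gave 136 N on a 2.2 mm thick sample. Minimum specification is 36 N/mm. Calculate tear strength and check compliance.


Tear strength = 136 / 2.2 = 61.8 N/mm
Required minimum = 36 N/mm
Compliant: Yes


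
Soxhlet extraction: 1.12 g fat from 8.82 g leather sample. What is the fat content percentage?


12.7%

Fat content = 1.12 / 8.82 x 100
Fat = 12.7%


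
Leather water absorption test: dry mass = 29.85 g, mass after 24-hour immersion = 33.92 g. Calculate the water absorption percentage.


Water absorbed = 33.92 - 29.85 = 4.07 g
WA% = 4.07 / 29.85 x 100 = 13.6%


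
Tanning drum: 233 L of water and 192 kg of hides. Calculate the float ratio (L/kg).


1.2


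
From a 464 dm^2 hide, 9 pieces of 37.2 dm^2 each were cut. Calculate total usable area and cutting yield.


Usable area = 334.8 dm^2
Yield = 72.2%

Total usable = 9 x 37.2 = 334.8 dm^2
Yield = 334.8 / 464 x 100 = 72.2%


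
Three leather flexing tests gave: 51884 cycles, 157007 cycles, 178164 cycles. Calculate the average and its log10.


Average = 129018 cycles
log10 = 5.11


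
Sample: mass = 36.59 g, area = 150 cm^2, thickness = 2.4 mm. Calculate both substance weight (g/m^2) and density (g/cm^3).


Substance weight = 2439.3 g/m^2
Density = 1.016 g/cm^3

SW = 36.59 / 150 x 10000 = 2439.3 g/m^2
Volume = 150 x 2.4 / 10 = 36.00 cm^3
Density = 36.59 / 36.00 = 1.016 g/cm^3


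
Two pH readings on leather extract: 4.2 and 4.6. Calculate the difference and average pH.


Difference = |4.2 - 4.6| = 0.4
Average = (4.2 + 4.6) / 2 = 4.40


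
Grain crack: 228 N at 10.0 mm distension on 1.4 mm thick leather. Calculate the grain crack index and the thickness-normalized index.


Crack index = 22.8 N/mm
Normalized index = 16.3 N/mm per mm


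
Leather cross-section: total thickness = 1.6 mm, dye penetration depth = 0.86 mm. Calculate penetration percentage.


53.8%

Penetration% = 0.86 / 1.6 x 100
Penetration = 53.8%


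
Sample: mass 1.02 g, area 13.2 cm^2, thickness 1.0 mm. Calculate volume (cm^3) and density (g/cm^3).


Thickness in cm = 1.0 / 10 = 0.10 cm
Volume = 13.2 x 0.10 = 1.320 cm^3
Density = 1.02 / 1.320 = 0.773 g/cm^3


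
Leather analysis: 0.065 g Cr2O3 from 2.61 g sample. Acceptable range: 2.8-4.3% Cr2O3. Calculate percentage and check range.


Cr2O3 = 2.49%
Within range: No


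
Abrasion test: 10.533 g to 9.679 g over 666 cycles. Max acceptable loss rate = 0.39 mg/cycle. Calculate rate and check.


Rate = 1.282 mg/cycle
Passes: No


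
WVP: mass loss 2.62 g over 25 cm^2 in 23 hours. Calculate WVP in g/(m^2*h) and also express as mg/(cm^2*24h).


WVP = 45.57 g/(m^2*h)
Daily rate = 109.36 mg/(cm^2*24h)

WVP = 2.62 / (25 x 23) x 10000 = 45.57 g/(m^2*h)
Mass loss in mg = 2.62 x 1000 = 2620 mg
Per cm^2 per 24h in mg: 2620 x 24 / (25 x 23) = 62880 / 575 = 109.36 mg/(cm^2*24h)


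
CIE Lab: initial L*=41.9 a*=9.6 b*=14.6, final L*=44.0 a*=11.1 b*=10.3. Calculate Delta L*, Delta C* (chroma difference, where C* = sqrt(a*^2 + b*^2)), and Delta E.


Delta L* = 44.0 - 41.9 = 2.1
C1* = sqrt((9.6)^2 + (14.6)^2) = 17.473
C2* = sqrt((11.1)^2 + (10.3)^2) = 15.143
Delta C* = 15.143 - 17.473 = -2.33
Delta E = sqrt((2.1)^2 + (1.5)^2 + (-4.3)^2) = 5.01


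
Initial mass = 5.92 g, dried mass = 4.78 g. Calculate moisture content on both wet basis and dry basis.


Moisture lost = 5.92 - 4.78 = 1.14 g
Wet basis MC = 1.14 / 5.92 x 100 = 19.3%
Dry basis MC = 1.14 / 4.78 x 100 = 23.8%


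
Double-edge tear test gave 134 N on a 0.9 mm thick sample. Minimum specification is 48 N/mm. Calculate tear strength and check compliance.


Tear strength = 148.9 N/mm
Compliant: Yes


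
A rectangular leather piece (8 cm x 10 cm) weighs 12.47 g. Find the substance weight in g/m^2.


Area = 8 x 10 = 80 cm^2
SW = 12.47 / 80 x 10000 = 1558.8 g/m^2


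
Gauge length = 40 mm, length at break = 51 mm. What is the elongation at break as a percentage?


27.5%


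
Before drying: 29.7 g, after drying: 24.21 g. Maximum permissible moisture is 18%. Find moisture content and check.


Moisture content = 18.5%
Acceptable: No


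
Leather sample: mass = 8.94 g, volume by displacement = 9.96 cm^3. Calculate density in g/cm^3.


0.898 g/cm^3


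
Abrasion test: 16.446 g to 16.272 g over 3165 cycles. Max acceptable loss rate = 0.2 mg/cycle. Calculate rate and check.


Rate = 0.055 mg/cycle
Passes: Yes

Loss = 16.446 - 16.272 = 0.174 g
Rate = 0.174 g / 3165 cycles x 1000 = 0.055 mg/cycle
Max = 0.2 mg/cycle
Passes: Yes


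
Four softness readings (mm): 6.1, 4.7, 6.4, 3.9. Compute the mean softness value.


5.28 mm


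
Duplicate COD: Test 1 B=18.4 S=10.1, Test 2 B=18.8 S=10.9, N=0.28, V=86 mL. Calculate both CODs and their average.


COD1 = (18.4 - 10.1) x 0.28 x 8000 / 86 = 216.2 mg/L
COD2 = (18.8 - 10.9) x 0.28 x 8000 / 86 = 205.8 mg/L
Average = (216.2 + 205.8) / 2 = 211.0 mg/L


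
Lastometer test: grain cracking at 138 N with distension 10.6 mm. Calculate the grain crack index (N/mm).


Grain crack index = force / distension
Index = 138 / 10.6 = 13.0 N/mm


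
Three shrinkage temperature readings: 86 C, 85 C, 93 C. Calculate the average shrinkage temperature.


88.0 C


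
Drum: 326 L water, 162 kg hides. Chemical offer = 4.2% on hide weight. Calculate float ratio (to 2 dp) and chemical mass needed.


Float ratio = 2.01
Chemical needed = 6.804 kg

Float ratio = 326 / 162 = 2.01
Chemical = 162 x 4.2 / 100 = 6.804 kg


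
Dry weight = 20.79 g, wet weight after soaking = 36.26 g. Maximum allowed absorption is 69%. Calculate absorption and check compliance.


Absorption = 74.4%
Compliant: No

WA = (36.26 - 20.79) / 20.79 x 100 = 74.4%
Maximum allowed: 69%
Compliant: No


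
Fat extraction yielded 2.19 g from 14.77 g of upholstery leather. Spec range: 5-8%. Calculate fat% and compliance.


Fat content = 14.8%
Compliant: No


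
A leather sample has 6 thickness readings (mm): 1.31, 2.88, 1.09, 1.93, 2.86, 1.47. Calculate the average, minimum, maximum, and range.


Average = 1.92 mm
Min = 1.09 mm
Max = 2.88 mm
Range = 1.79 mm


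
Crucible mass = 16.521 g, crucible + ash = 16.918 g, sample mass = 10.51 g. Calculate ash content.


Ash mass = 16.918 - 16.521 = 0.397 g
Ash% = 0.397 / 10.51 x 100 = 3.78%


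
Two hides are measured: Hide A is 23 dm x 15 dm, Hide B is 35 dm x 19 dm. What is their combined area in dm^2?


1010 dm^2


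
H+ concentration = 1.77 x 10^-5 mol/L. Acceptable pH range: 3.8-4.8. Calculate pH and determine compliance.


pH = -log10(1.77 x 10^-5) = 4.75
Range: 3.8 to 4.8
Compliant: Yes


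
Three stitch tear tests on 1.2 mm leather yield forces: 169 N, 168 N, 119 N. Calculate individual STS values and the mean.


STS1 = 169 / 1.2 = 140.8 N/mm
STS2 = 168 / 1.2 = 140.0 N/mm
STS3 = 119 / 1.2 = 99.2 N/mm
Mean = (140.8 + 140.0 + 99.2) / 3 = 126.7 N/mm


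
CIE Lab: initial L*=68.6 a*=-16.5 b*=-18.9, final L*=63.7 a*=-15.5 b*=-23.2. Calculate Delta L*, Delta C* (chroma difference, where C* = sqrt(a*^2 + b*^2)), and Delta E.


Delta L* = -4.9
Delta C* = 2.81
Delta E = 6.60

Delta L* = 63.7 - 68.6 = -4.9
C1* = sqrt((-16.5)^2 + (-18.9)^2) = 25.089
C2* = sqrt((-15.5)^2 + (-23.2)^2) = 27.901
Delta C* = 27.901 - 25.089 = 2.81
Delta E = sqrt((-4.9)^2 + (1.0)^2 + (-4.3)^2) = 6.60


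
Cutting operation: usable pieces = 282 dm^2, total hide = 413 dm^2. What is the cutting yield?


68.3%

Yield = usable / total x 100
Yield = 282 / 413 x 100 = 68.3%


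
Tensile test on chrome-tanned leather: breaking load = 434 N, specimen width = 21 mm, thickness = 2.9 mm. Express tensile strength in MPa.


7.13 MPa


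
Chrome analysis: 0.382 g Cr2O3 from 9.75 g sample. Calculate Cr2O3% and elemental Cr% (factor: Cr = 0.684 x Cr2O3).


Cr2O3 = 3.92%
Cr = 2.68%

Cr2O3% = 0.382 / 9.75 x 100 = 3.92%
Cr% = 3.92 x 0.684 = 2.68%


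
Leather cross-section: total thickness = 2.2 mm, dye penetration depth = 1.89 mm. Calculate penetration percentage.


85.9%

Penetration% = 1.89 / 2.2 x 100
Penetration = 85.9%


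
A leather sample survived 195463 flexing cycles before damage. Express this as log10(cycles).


5.29

log10(195463) = 5.29


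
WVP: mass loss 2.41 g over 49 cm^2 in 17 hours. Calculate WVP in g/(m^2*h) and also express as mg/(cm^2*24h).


WVP = 2.41 / (49 x 17) x 10000 = 28.93 g/(m^2*h)
Mass loss in mg = 2.41 x 1000 = 2410 mg
Per cm^2 per 24h in mg: 2410 x 24 / (49 x 17) = 57840 / 833 = 69.44 mg/(cm^2*24h)


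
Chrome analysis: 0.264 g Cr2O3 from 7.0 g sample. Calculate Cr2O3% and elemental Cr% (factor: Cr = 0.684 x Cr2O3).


Cr2O3% = 0.264 / 7.0 x 100 = 3.77%
Cr% = 3.77 x 0.684 = 2.58%


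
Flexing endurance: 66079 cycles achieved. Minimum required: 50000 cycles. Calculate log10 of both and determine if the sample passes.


Achieved: log10 = 4.82
Required: log10 = 4.70
Passes: Yes


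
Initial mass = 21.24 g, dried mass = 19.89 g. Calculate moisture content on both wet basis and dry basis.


Wet basis = 6.4%
Dry basis = 6.8%

Moisture lost = 21.24 - 19.89 = 1.35 g
Wet basis MC = 1.35 / 21.24 x 100 = 6.4%
Dry basis MC = 1.35 / 19.89 x 100 = 6.8%


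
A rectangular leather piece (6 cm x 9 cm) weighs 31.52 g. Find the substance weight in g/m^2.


5837.0 g/m^2

Area = 6 x 9 = 54 cm^2
SW = 31.52 / 54 x 10000 = 5837.0 g/m^2


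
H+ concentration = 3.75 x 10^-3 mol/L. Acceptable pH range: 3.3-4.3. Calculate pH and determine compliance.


pH = -log10(3.75 x 10^-3) = 2.43
Range: 3.3 to 4.3
Compliant: No


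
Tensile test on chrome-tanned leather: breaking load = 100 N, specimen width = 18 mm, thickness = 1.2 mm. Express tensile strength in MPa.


4.63 MPa

Cross-section = 18 x 1.2 = 21.6 mm^2
TS = 100 / 21.6 = 4.63 MPa
(1 N/mm^2 = 1 MPa)


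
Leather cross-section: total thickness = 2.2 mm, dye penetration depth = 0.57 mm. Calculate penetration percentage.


Penetration% = 0.57 / 2.2 x 100
Penetration = 25.9%


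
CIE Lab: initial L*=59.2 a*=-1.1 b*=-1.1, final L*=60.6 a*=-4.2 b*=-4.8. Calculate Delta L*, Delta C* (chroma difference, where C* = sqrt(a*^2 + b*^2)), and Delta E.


Delta L* = 60.6 - 59.2 = 1.4
C1* = sqrt((-1.1)^2 + (-1.1)^2) = 1.556
C2* = sqrt((-4.2)^2 + (-4.8)^2) = 6.378
Delta C* = 6.378 - 1.556 = 4.82
Delta E = sqrt((1.4)^2 + (-3.1)^2 + (-3.7)^2) = 5.03


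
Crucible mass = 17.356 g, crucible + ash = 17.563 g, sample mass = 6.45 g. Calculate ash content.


Ash mass = 0.207 g
Ash content = 3.21%


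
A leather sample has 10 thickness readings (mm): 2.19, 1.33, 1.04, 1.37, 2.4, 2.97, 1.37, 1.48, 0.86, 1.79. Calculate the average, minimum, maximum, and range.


Average = 1.68 mm
Min = 0.86 mm
Max = 2.97 mm
Range = 2.11 mm


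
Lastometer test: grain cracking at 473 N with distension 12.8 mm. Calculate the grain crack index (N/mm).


37.0 N/mm


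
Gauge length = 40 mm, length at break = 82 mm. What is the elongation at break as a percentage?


105.0%

Extension = 82 - 40 = 42 mm
Elongation = 42 / 40 x 100 = 105.0%


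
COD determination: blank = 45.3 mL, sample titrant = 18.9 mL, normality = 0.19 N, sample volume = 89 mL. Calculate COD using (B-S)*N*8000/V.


COD = (45.3 - 18.9) x 0.19 x 8000 / 89
COD = 26.4 x 0.19 x 8000 / 89
COD = 450.9 mg/L


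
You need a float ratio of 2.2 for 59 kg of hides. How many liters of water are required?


129.8 L

Water = hide weight x target ratio
Water = 59 x 2.2 = 129.8 L


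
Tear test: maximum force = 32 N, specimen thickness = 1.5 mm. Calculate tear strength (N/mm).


21.3 N/mm

Tear strength = force / thickness
Tear = 32 / 1.5 = 21.3 N/mm


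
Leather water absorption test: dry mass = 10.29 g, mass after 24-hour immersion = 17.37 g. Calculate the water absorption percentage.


68.8%


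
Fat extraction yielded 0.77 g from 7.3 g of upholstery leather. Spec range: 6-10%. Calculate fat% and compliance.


Fat content = 10.5%
Compliant: No


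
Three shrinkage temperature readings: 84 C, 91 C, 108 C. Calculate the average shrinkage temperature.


94.3 C

Average = (84 + 91 + 108) / 3
Average = 283 / 3 = 94.3 C


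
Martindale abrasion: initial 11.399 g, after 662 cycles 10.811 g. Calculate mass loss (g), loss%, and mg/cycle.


Mass loss = 0.588 g
Loss = 5.16%
Rate = 0.888 mg/cycle


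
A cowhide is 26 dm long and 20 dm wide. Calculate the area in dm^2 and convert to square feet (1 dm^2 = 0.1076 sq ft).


Area = 26 x 20 = 520 dm^2
Conversion: 520 x 0.1076 = 55.95 sq ft


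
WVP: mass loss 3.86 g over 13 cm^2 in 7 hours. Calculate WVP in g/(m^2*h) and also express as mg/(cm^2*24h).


WVP = 3.86 / (13 x 7) x 10000 = 424.18 g/(m^2*h)
Mass loss in mg = 3.86 x 1000 = 3860 mg
Per cm^2 per 24h in mg: 3860 x 24 / (13 x 7) = 92640 / 91 = 1018.02 mg/(cm^2*24h)


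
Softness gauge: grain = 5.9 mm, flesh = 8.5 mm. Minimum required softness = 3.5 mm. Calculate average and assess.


Average softness = 7.20 mm
Meets requirement: Yes


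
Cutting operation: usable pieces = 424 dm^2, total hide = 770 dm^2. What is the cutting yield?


55.1%


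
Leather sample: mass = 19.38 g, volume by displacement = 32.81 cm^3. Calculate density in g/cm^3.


0.591 g/cm^3

Density = mass / volume
Density = 19.38 / 32.81 = 0.591 g/cm^3


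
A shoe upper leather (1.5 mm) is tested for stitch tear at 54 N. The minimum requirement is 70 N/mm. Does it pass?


STS = 36.0 N/mm
Passes: No

STS = 54 / 1.5 = 36.0 N/mm
Minimum required: 70 N/mm
Passes: No


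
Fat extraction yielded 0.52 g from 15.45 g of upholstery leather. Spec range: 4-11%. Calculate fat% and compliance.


Fat% = 0.52 / 15.45 x 100 = 3.4%
Spec range: 4-11%
Compliant: No


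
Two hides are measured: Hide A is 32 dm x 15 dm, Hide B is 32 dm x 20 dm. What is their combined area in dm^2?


Hide A area = 32 x 15 = 480 dm^2
Hide B area = 32 x 20 = 640 dm^2
Total = 480 + 640 = 1120 dm^2


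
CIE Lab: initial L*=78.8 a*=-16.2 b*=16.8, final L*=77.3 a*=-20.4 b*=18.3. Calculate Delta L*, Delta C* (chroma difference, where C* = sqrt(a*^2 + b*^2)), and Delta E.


Delta L* = -1.5
Delta C* = 4.07
Delta E = 4.71

Delta L* = 77.3 - 78.8 = -1.5
C1* = sqrt((-16.2)^2 + (16.8)^2) = 23.338
C2* = sqrt((-20.4)^2 + (18.3)^2) = 27.405
Delta C* = 27.405 - 23.338 = 4.07
Delta E = sqrt((-1.5)^2 + (-4.2)^2 + (1.5)^2) = 4.71


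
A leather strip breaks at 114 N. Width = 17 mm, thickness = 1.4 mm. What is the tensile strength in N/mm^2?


Cross-sectional area = 17 x 1.4 = 23.8 mm^2
Tensile strength = 114 / 23.8 = 4.79 N/mm^2


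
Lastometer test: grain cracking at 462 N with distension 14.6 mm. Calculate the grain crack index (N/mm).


Grain crack index = force / distension
Index = 462 / 14.6 = 31.6 N/mm


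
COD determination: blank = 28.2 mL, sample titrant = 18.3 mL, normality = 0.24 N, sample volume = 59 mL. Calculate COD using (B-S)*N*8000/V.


322.2 mg/L

COD = (28.2 - 18.3) x 0.24 x 8000 / 59
COD = 9.9 x 0.24 x 8000 / 59
COD = 322.2 mg/L


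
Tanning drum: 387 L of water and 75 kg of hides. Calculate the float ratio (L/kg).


Float ratio = water / hide weight
Ratio = 387 / 75 = 5.2


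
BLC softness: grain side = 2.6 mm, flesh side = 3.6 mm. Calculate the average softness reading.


Average = (2.6 + 3.6) / 2
Average = 3.10 mm


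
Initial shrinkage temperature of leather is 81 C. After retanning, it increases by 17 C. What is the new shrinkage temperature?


New Ts = 81 + 17 = 98 C


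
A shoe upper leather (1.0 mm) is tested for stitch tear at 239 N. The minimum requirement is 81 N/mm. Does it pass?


STS = 239 / 1.0 = 239.0 N/mm
Minimum required: 81 N/mm
Passes: Yes


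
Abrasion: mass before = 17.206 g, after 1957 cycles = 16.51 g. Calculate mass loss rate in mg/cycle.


0.356 mg/cycle

Mass loss = 17.206 - 16.51 = 0.696 g
Rate = 0.696 / 1957 x 1000 = 0.356 mg/cycle


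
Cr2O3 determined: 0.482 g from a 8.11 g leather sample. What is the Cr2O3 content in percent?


5.94%


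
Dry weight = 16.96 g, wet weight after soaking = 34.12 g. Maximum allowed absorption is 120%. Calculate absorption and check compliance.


Absorption = 101.2%
Compliant: Yes


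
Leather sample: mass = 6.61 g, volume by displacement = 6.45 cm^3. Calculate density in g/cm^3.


1.025 g/cm^3


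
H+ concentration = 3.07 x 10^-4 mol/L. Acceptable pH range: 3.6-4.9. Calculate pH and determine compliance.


pH = 3.51
Compliant: No

pH = -log10(3.07 x 10^-4) = 3.51
Range: 3.6 to 4.9
Compliant: No


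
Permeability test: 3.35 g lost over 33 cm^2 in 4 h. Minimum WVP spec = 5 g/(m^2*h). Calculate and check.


WVP = 3.35 / (33 x 4) x 10000 = 253.79 g/(m^2*h)
Minimum: 5 g/(m^2*h)
Meets spec: Yes


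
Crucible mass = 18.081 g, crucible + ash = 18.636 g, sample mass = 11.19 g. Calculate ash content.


Ash mass = 0.555 g
Ash content = 4.96%


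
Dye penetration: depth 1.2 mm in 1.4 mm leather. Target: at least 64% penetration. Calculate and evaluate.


Penetration = 85.7%
Meets target: Yes

Penetration = 1.2 / 1.4 x 100 = 85.7%
Target: 64%
Meets target: Yes


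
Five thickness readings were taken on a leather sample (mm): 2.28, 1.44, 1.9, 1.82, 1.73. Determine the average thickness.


Sum = 2.28 + 1.44 + 1.9 + 1.82 + 1.73 = 9.17
Average = 9.17 / 5 = 1.83 mm


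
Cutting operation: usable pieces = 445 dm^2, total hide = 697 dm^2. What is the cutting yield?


Yield = usable / total x 100
Yield = 445 / 697 x 100 = 63.8%


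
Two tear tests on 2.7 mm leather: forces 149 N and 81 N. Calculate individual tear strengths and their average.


Tear 1 = 149 / 2.7 = 55.2 N/mm
Tear 2 = 81 / 2.7 = 30.0 N/mm
Average = (55.2 + 30.0) / 2 = 42.6 N/mm


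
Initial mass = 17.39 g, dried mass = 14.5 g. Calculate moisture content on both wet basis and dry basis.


Moisture lost = 17.39 - 14.5 = 2.89 g
Wet basis MC = 2.89 / 17.39 x 100 = 16.6%
Dry basis MC = 2.89 / 14.5 x 100 = 19.9%


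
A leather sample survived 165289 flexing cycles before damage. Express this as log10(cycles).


log10(165289) = 5.22


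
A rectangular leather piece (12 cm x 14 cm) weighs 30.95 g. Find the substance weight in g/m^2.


1842.3 g/m^2

Area = 12 x 14 = 168 cm^2
SW = 30.95 / 168 x 10000 = 1842.3 g/m^2


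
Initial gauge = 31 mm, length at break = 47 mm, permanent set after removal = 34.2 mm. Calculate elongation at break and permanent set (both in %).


Elongation at break = (47 - 31) / 31 x 100 = 51.6%
Permanent set = (34.2 - 31) / 31 x 100 = 10.3%


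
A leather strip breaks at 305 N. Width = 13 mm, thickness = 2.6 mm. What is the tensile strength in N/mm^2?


Cross-sectional area = 13 x 2.6 = 33.8 mm^2
Tensile strength = 305 / 33.8 = 9.02 N/mm^2


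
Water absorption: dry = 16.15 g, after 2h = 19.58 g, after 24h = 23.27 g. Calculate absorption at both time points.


2h absorption = 21.2%
24h absorption = 44.1%

WA (2h) = (19.58 - 16.15) / 16.15 x 100 = 21.2%
WA (24h) = (23.27 - 16.15) / 16.15 x 100 = 44.1%


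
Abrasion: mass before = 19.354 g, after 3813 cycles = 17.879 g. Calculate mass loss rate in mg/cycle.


Mass loss = 19.354 - 17.879 = 1.475 g
Rate = 1.475 / 3813 x 1000 = 0.387 mg/cycle


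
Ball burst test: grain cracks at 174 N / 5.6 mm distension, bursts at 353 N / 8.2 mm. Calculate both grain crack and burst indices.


Crack index = 174 / 5.6 = 31.1 N/mm
Burst index = 353 / 8.2 = 43.0 N/mm


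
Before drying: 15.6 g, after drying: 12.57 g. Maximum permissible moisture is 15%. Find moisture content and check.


MC = (15.6 - 12.57) / 15.6 x 100 = 19.4%
Maximum: 15%
Acceptable: No


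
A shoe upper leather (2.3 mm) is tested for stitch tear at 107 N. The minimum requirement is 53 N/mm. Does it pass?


STS = 46.5 N/mm
Passes: No

STS = 107 / 2.3 = 46.5 N/mm
Minimum required: 53 N/mm
Passes: No


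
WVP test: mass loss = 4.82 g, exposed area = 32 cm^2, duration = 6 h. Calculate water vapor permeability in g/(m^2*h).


WVP = mass_loss / (area x time) x 10000
WVP = 4.82 / (32 x 6) x 10000
WVP = 4.82 / 192 x 10000 = 251.04 g/(m^2*h)


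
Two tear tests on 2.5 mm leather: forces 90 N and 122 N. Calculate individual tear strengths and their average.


Tear 1 = 90 / 2.5 = 36.0 N/mm
Tear 2 = 122 / 2.5 = 48.8 N/mm
Average = (36.0 + 48.8) / 2 = 42.4 N/mm


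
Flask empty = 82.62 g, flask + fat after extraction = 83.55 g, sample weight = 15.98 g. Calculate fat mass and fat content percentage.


Fat mass = 0.93 g
Fat content = 5.8%


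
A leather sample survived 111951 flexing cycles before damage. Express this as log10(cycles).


5.05


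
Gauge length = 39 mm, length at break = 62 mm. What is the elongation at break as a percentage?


59.0%


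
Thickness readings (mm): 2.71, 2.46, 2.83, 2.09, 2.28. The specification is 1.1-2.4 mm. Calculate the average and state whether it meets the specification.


Sum = 12.37
Average = 12.37 / 5 = 2.47 mm
Specification range: 1.1 to 2.4 mm
Within spec: No


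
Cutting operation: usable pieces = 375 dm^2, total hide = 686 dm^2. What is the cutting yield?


Yield = usable / total x 100
Yield = 375 / 686 x 100 = 54.7%


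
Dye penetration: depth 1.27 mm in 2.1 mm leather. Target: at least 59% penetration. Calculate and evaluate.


Penetration = 60.5%
Meets target: Yes

Penetration = 1.27 / 2.1 x 100 = 60.5%
Target: 59%
Meets target: Yes


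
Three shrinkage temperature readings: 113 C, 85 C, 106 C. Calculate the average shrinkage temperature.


101.3 C


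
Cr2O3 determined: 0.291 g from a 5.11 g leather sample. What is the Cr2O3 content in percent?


5.69%

Cr2O3% = 0.291 / 5.11 x 100
Cr2O3% = 5.69%


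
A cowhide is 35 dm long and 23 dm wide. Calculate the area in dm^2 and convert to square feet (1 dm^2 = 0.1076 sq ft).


Area = 35 x 23 = 805 dm^2
Conversion: 805 x 0.1076 = 86.62 sq ft


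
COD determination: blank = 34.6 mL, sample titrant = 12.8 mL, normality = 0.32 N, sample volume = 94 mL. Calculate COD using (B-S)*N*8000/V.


COD = (34.6 - 12.8) x 0.32 x 8000 / 94
COD = 21.8 x 0.32 x 8000 / 94
COD = 593.7 mg/L


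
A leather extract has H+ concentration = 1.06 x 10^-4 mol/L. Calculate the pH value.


pH = -log10[H+]
pH = -log10(1.06 x 10^-4) = 3.97


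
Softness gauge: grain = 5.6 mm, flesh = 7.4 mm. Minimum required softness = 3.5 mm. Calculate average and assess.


Average softness = 6.50 mm
Meets requirement: Yes


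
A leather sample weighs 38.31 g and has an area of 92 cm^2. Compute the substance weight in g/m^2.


4164.1 g/m^2
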